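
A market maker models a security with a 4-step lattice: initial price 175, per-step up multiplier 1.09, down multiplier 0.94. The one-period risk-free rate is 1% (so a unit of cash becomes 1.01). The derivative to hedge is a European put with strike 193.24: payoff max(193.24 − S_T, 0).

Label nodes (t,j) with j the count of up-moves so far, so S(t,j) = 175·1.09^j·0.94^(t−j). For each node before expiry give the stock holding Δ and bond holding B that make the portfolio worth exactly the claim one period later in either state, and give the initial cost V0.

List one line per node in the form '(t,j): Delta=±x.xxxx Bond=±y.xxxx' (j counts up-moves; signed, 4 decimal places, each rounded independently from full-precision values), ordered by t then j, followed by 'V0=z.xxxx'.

(0,0): Delta=-0.6173 Bond=125.2955
(1,0): Delta=-0.8288 Bond=161.3399
(1,1): Delta=-0.4088 Bond=86.7867
(2,0): Delta=-1.0000 Bond=189.4324
(2,1): Delta=-0.6600 Bond=132.6915
(2,2): Delta=-0.1613 Bond=36.1839
(3,0): Delta=-1.0000 Bond=191.3267
(3,1): Delta=-1.0000 Bond=191.3267
(3,2): Delta=-0.3249 Bond=68.5232
(3,3): Delta=0.0000 Bond=0.0000
V0=17.2750

No-arbitrage ⇒ martingale measure with p* = (R−d)/(u−d) = 0.4667.
Terminal payoffs: V(4,0)=56.6089, V(4,1)=34.8061, V(4,2)=9.5241, V(4,3)=0.0000, V(4,4)=0.0000
Node (3,0) S=145.3522: V=(p*·34.8061+(1−p*)·56.6089)/1.01=45.9745; Δ=(34.8061−56.6089)/(158.4339−136.6311)=-1.0000; B=V−Δ·S=191.3267
Node (3,1) S=168.5467: V=(p*·9.5241+(1−p*)·34.8061)/1.01=22.7800; Δ=(9.5241−34.8061)/(183.7159−158.4339)=-1.0000; B=V−Δ·S=191.3267
Node (3,2) S=195.4425: V=(p*·0.0000+(1−p*)·9.5241)/1.01=5.0292; Δ=(0.0000−9.5241)/(213.0323−183.7159)=-0.3249; B=V−Δ·S=68.5232
Node (3,3) S=226.6301: V=(p*·0.0000+(1−p*)·0.0000)/1.01=0.0000; Δ=(0.0000−0.0000)/(247.0268−213.0323)=0.0000; B=V−Δ·S=0.0000
Node (2,0) S=154.6300: V=(p*·22.7800+(1−p*)·45.9745)/1.01=34.8024; Δ=(22.7800−45.9745)/(168.5467−145.3522)=-1.0000; B=V−Δ·S=189.4324
Node (2,1) S=179.3050: V=(p*·5.0292+(1−p*)·22.7800)/1.01=14.3528; Δ=(5.0292−22.7800)/(195.4424−168.5467)=-0.6600; B=V−Δ·S=132.6915
Node (2,2) S=207.9175: V=(p*·0.0000+(1−p*)·5.0292)/1.01=2.6557; Δ=(0.0000−5.0292)/(226.6301−195.4425)=-0.1613; B=V−Δ·S=36.1839
Node (1,0) S=164.5000: V=(p*·14.3528+(1−p*)·34.8024)/1.01=25.0092; Δ=(14.3528−34.8024)/(179.3050−154.6300)=-0.8288; B=V−Δ·S=161.3399
Node (1,1) S=190.7500: V=(p*·2.6557+(1−p*)·14.3528)/1.01=8.8061; Δ=(2.6557−14.3528)/(207.9175−179.3050)=-0.4088; B=V−Δ·S=86.7867
Node (0,0) S=175.0000: V=(p*·8.8061+(1−p*)·25.0092)/1.01=17.2750; Δ=(8.8061−25.0092)/(190.7500−164.5000)=-0.6173; B=V−Δ·S=125.2955
Each (Δ,B) replicates both successor values, so the strategy is self-financing and V0 is arbitrage-free.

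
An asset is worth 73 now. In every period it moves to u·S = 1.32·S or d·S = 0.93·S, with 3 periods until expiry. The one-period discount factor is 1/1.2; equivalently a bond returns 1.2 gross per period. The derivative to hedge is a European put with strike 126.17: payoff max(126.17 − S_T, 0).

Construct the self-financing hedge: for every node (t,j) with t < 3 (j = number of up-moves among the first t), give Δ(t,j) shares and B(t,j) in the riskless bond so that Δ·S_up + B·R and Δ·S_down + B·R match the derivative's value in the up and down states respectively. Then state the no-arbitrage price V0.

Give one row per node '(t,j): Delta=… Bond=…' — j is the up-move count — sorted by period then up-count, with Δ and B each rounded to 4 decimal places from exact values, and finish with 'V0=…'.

(0,0): Delta=-0.5122 Bond=45.4158
(1,0): Delta=-1.0000 Bond=87.6181
(1,1): Delta=-0.3594 Bond=39.7794
(2,0): Delta=-1.0000 Bond=105.1417
(2,1): Delta=-1.0000 Bond=105.1417
(2,2): Delta=-0.1588 Bond=22.2213
V0=8.0277

Risk-neutral probability p* = (R−d)/(u−d) = (1.2−0.93)/(1.32−0.93) = 0.6923.
Payoff layer (t=3): V(3,0)=67.4519, V(3,1)=42.8282, V(3,2)=7.8785, V(3,3)=0.0000
  t=2,j=0: stock 63.1377 → up 83.3418 (V=42.8282), down 58.7181 (V=67.4519). Price 42.0040; hedge Δ=-1.0000, bond B=105.1417.
  t=2,j=1: stock 89.6148 → up 118.2915 (V=7.8785), down 83.3418 (V=42.8282). Price 15.5269; hedge Δ=-1.0000, bond B=105.1417.
  t=2,j=2: stock 127.1952 → up 167.8977 (V=0.0000), down 118.2915 (V=7.8785). Price 2.0201; hedge Δ=-0.1588, bond B=22.2213.
  t=1,j=0: stock 67.8900 → up 89.6148 (V=15.5269), down 63.1377 (V=42.0040). Price 19.7281; hedge Δ=-1.0000, bond B=87.6181.
  t=1,j=1: stock 96.3600 → up 127.1952 (V=2.0201), down 89.6148 (V=15.5269). Price 5.1467; hedge Δ=-0.3594, bond B=39.7794.
  t=0,j=0: stock 73.0000 → up 96.3600 (V=5.1467), down 67.8900 (V=19.7281). Price 8.0277; hedge Δ=-0.5122, bond B=45.4158.
The time-0 hedge costs 8.0277, which is the no-arbitrage price.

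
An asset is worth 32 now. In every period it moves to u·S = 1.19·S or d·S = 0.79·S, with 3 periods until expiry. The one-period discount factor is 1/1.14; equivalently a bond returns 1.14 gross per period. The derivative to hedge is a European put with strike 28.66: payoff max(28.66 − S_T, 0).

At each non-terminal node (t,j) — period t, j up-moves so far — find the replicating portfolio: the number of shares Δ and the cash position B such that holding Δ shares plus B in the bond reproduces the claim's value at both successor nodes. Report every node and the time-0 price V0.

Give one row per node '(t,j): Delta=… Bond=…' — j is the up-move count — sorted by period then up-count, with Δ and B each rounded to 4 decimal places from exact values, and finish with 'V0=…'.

(0,0): Delta=-0.0719 Bond=2.4521
(1,0): Delta=-0.4581 Bond=12.5599
(1,1): Delta=-0.0352 Bond=1.4005
(2,0): Delta=-1.0000 Bond=25.1404
(2,1): Delta=-0.4067 Bond=12.7723
(2,2): Delta=0.0000 Bond=0.0000
V0=0.1525

Since d<R<u, set p* = (R−d)/(u−d) = 0.8750; price each node as the discounted p*-expectation of its children.
Payoff layer (t=3): V(3,0)=12.8828, V(3,1)=4.8943, V(3,2)=0.0000, V(3,3)=0.0000
(2,0): S=19.9712. Δ = (V_up−V_dn)/(S_up−S_dn) = (4.8943−12.8828)/(23.7657−15.7772) = -1.0000. V = [p*·4.8943 + (1−p*)·12.8828]/1.14 = 5.1692. B = V − Δ·S = 25.1404.
(2,1): S=30.0832. Δ = (V_up−V_dn)/(S_up−S_dn) = (0.0000−4.8943)/(35.7990−23.7657) = -0.4067. V = [p*·0.0000 + (1−p*)·4.8943]/1.14 = 0.5367. B = V − Δ·S = 12.7723.
(2,2): S=45.3152. Δ = (V_up−V_dn)/(S_up−S_dn) = (0.0000−0.0000)/(53.9251−35.7990) = 0.0000. V = [p*·0.0000 + (1−p*)·0.0000]/1.14 = 0.0000. B = V − Δ·S = 0.0000.
(1,0): S=25.2800. Δ = (V_up−V_dn)/(S_up−S_dn) = (0.5367−5.1692)/(30.0832−19.9712) = -0.4581. V = [p*·0.5367 + (1−p*)·5.1692]/1.14 = 0.9787. B = V − Δ·S = 12.5599.
(1,1): S=38.0800. Δ = (V_up−V_dn)/(S_up−S_dn) = (0.0000−0.5367)/(45.3152−30.0832) = -0.0352. V = [p*·0.0000 + (1−p*)·0.5367]/1.14 = 0.0588. B = V − Δ·S = 1.4005.
(0,0): S=32.0000. Δ = (V_up−V_dn)/(S_up−S_dn) = (0.0588−0.9787)/(38.0800−25.2800) = -0.0719. V = [p*·0.0588 + (1−p*)·0.9787]/1.14 = 0.1525. B = V − Δ·S = 2.4521.
Root portfolio cost Δ·32+B reproduces V0=0.1525.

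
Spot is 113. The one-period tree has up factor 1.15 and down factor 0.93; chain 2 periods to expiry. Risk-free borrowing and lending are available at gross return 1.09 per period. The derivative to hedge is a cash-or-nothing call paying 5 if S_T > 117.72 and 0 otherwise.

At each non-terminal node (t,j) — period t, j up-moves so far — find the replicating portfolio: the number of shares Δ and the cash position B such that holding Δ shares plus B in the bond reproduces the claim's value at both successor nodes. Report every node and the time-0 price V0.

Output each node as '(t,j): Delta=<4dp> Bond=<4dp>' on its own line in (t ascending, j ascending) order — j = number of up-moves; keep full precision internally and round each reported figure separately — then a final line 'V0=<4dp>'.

(0,0): Delta=0.0503 Bond=-1.7912
(1,0): Delta=0.2163 Bond=-19.3912
(1,1): Delta=0.0000 Bond=4.5872
V0=3.8954

Since d<R<u, set p* = (R−d)/(u−d) = 0.7273; price each node as the discounted p*-expectation of its children.
Payoff layer (t=2): V(2,0)=0.0000, V(2,1)=5.0000, V(2,2)=5.0000
  t=1,j=0: stock 105.0900 → up 120.8535 (V=5.0000), down 97.7337 (V=0.0000). Price 3.3361; hedge Δ=0.2163, bond B=-19.3912.
  t=1,j=1: stock 129.9500 → up 149.4425 (V=5.0000), down 120.8535 (V=5.0000). Price 4.5872; hedge Δ=0.0000, bond B=4.5872.
  t=0,j=0: stock 113.0000 → up 129.9500 (V=4.5872), down 105.0900 (V=3.3361). Price 3.8954; hedge Δ=0.0503, bond B=-1.7912.
The time-0 hedge costs 3.8954, which is the no-arbitrage price.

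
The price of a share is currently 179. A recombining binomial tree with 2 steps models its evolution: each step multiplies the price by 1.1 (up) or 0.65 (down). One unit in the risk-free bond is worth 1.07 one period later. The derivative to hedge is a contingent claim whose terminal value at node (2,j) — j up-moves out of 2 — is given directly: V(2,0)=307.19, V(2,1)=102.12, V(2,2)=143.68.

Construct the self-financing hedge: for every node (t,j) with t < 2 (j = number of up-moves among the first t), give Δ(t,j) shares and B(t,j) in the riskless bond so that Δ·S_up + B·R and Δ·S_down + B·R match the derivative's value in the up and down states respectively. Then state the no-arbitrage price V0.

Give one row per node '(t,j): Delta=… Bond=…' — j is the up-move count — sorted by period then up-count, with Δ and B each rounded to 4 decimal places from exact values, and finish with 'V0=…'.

(0,0): Delta=0.2914 Bond=69.4469
(1,0): Delta=-3.9167 Bond=563.9273
(1,1): Delta=0.4690 Bond=39.3354
V0=121.6131

Under the risk-neutral measure, an up-move has probability p* = (R−d)/(u−d) = 0.9333 and values discount at R = 1.07.
Terminal values V(2,·): V(2,0)=307.1900, V(2,1)=102.1200, V(2,2)=143.6800
(1,0): S=116.3500. Δ = (V_up−V_dn)/(S_up−S_dn) = (102.1200−307.1900)/(127.9850−75.6275) = -3.9167. V = [p*·102.1200 + (1−p*)·307.1900]/1.07 = 108.2162. B = V − Δ·S = 563.9273.
(1,1): S=196.9000. Δ = (V_up−V_dn)/(S_up−S_dn) = (143.6800−102.1200)/(216.5900−127.9850) = 0.4690. V = [p*·143.6800 + (1−p*)·102.1200]/1.07 = 131.6910. B = V − Δ·S = 39.3354.
(0,0): S=179.0000. Δ = (V_up−V_dn)/(S_up−S_dn) = (131.6910−108.2162)/(196.9000−116.3500) = 0.2914. V = [p*·131.6910 + (1−p*)·108.2162]/1.07 = 121.6131. B = V − Δ·S = 69.4469.
The time-0 hedge costs 121.6131, which is the no-arbitrage price.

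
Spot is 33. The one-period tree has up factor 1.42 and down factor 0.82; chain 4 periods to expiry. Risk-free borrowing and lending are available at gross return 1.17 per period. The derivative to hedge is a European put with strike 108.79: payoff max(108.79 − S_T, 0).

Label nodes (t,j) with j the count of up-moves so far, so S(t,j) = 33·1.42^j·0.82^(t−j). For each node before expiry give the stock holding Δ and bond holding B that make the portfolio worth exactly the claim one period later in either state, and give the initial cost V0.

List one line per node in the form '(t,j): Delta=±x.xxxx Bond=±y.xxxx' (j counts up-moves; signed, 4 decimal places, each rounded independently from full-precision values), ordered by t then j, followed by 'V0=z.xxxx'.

(0,0): Delta=-0.8411 Bond=54.3811
(1,0): Delta=-1.0000 Bond=67.9253
(1,1): Delta=-0.7756 Bond=60.5548
(2,0): Delta=-1.0000 Bond=79.4726
(2,1): Delta=-1.0000 Bond=79.4726
(2,2): Delta=-0.6830 Bond=64.6896
(3,0): Delta=-1.0000 Bond=92.9829
(3,1): Delta=-1.0000 Bond=92.9829
(3,2): Delta=-1.0000 Bond=92.9829
(3,3): Delta=-0.5523 Bond=63.3325
V0=26.6243

The replicating-portfolio and risk-neutral prices coincide; use p* = (1.17−0.82)/(1.42−0.82) = 0.5833 for the latter.
Payoff layer (t=4): V(4,0)=93.8700, V(4,1)=82.9529, V(4,2)=64.0477, V(4,3)=31.3094, V(4,4)=0.0000
(3,0): S=18.1951. Δ = (V_up−V_dn)/(S_up−S_dn) = (82.9529−93.8700)/(25.8371−14.9200) = -1.0000. V = [p*·82.9529 + (1−p*)·93.8700]/1.17 = 74.7878. B = V − Δ·S = 92.9829.
(3,1): S=31.5087. Δ = (V_up−V_dn)/(S_up−S_dn) = (64.0477−82.9529)/(44.7423−25.8371) = -1.0000. V = [p*·64.0477 + (1−p*)·82.9529]/1.17 = 61.4742. B = V − Δ·S = 92.9829.
(3,2): S=54.5638. Δ = (V_up−V_dn)/(S_up−S_dn) = (31.3094−64.0477)/(77.4806−44.7423) = -1.0000. V = [p*·31.3094 + (1−p*)·64.0477]/1.17 = 38.4191. B = V − Δ·S = 92.9829.
(3,3): S=94.4885. Δ = (V_up−V_dn)/(S_up−S_dn) = (0.0000−31.3094)/(134.1737−77.4806) = -0.5523. V = [p*·0.0000 + (1−p*)·31.3094]/1.17 = 11.1501. B = V − Δ·S = 63.3325.
(2,0): S=22.1892. Δ = (V_up−V_dn)/(S_up−S_dn) = (61.4742−74.7878)/(31.5087−18.1951) = -1.0000. V = [p*·61.4742 + (1−p*)·74.7878]/1.17 = 57.2834. B = V − Δ·S = 79.4726.
(2,1): S=38.4252. Δ = (V_up−V_dn)/(S_up−S_dn) = (38.4191−61.4742)/(54.5638−31.5087) = -1.0000. V = [p*·38.4191 + (1−p*)·61.4742]/1.17 = 41.0474. B = V − Δ·S = 79.4726.
(2,2): S=66.5412. Δ = (V_up−V_dn)/(S_up−S_dn) = (11.1501−38.4191)/(94.4885−54.5638) = -0.6830. V = [p*·11.1501 + (1−p*)·38.4191]/1.17 = 19.2412. B = V − Δ·S = 64.6896.
(1,0): S=27.0600. Δ = (V_up−V_dn)/(S_up−S_dn) = (41.0474−57.2834)/(38.4252−22.1892) = -1.0000. V = [p*·41.0474 + (1−p*)·57.2834]/1.17 = 40.8653. B = V − Δ·S = 67.9253.
(1,1): S=46.8600. Δ = (V_up−V_dn)/(S_up−S_dn) = (19.2412−41.0474)/(66.5412−38.4252) = -0.7756. V = [p*·19.2412 + (1−p*)·41.0474]/1.17 = 24.2112. B = V − Δ·S = 60.5548.
(0,0): S=33.0000. Δ = (V_up−V_dn)/(S_up−S_dn) = (24.2112−40.8653)/(46.8600−27.0600) = -0.8411. V = [p*·24.2112 + (1−p*)·40.8653]/1.17 = 26.6243. B = V − Δ·S = 54.3811.
Root portfolio cost Δ·33+B reproduces V0=26.6243.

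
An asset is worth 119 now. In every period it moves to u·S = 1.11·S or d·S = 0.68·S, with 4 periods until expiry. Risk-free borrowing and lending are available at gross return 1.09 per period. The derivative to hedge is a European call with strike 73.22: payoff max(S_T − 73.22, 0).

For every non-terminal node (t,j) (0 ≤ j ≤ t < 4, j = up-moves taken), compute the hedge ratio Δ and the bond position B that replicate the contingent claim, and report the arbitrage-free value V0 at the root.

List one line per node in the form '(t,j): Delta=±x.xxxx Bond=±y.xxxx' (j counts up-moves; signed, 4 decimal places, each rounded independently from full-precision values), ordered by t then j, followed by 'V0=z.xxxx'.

No-arbitrage ⇒ martingale measure with p* = (R−d)/(u−d) = 0.9535.
Payoff layer (t=4): V(4,0)=0.0000, V(4,1)=0.0000, V(4,2)=0.0000, V(4,3)=37.4487, V(4,4)=107.4304
  t=3,j=0: stock 37.4174 → up 41.5333 (V=0.0000), down 25.4438 (V=0.0000). Price 0.0000; hedge Δ=0.0000, bond B=0.0000.
  t=3,j=1: stock 61.0784 → up 67.7970 (V=0.0000), down 41.5333 (V=0.0000). Price 0.0000; hedge Δ=0.0000, bond B=0.0000.
  t=3,j=2: stock 99.7015 → up 110.6687 (V=37.4487), down 67.7970 (V=0.0000). Price 32.7586; hedge Δ=0.8735, bond B=-54.3314.
  t=3,j=3: stock 162.7481 → up 180.6504 (V=107.4304), down 110.6687 (V=37.4487). Price 95.5738; hedge Δ=1.0000, bond B=-67.1743.
  t=2,j=0: stock 55.0256 → up 61.0784 (V=0.0000), down 37.4174 (V=0.0000). Price 0.0000; hedge Δ=0.0000, bond B=0.0000.
  t=2,j=1: stock 89.8212 → up 99.7015 (V=32.7586), down 61.0784 (V=0.0000). Price 28.6559; hedge Δ=0.8482, bond B=-47.5269.
  t=2,j=2: stock 146.6199 → up 162.7481 (V=95.5738), down 99.7015 (V=32.7586). Price 85.0020; hedge Δ=0.9963, bond B=-61.0798.
  t=1,j=0: stock 80.9200 → up 89.8212 (V=28.6559), down 55.0256 (V=0.0000). Price 25.0671; hedge Δ=0.8236, bond B=-41.5746.
  t=1,j=1: stock 132.0900 → up 146.6199 (V=85.0020), down 89.8212 (V=28.6559). Price 75.5791; hedge Δ=0.9920, bond B=-55.4582.
  t=0,j=0: stock 119.0000 → up 132.0900 (V=75.5791), down 80.9200 (V=25.0671). Price 67.1832; hedge Δ=0.9871, bond B=-50.2866.
The time-0 hedge costs 67.1832, which is the no-arbitrage price.

(0,0): Delta=0.9871 Bond=-50.2866
(1,0): Delta=0.8236 Bond=-41.5746
(1,1): Delta=0.9920 Bond=-55.4582
(2,0): Delta=0.0000 Bond=0.0000
(2,1): Delta=0.8482 Bond=-47.5269
(2,2): Delta=0.9963 Bond=-61.0798
(3,0): Delta=0.0000 Bond=0.0000
(3,1): Delta=0.0000 Bond=0.0000
(3,2): Delta=0.8735 Bond=-54.3314
(3,3): Delta=1.0000 Bond=-67.1743
V0=67.1832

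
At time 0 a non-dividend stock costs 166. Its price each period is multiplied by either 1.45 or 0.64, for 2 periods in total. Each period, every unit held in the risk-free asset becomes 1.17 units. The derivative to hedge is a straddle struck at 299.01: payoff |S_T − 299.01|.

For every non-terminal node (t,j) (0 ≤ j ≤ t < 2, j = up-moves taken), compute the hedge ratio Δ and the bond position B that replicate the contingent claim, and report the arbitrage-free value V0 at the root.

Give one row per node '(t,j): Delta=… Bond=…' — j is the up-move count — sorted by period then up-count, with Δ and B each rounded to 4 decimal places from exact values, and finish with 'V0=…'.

(0,0): Delta=-0.5840 Bond=180.6599
(1,0): Delta=-1.0000 Bond=255.5641
(1,1): Delta=-0.4870 Bond=188.0254
V0=83.7099

Risk-neutral probability p* = (R−d)/(u−d) = (1.17−0.64)/(1.45−0.64) = 0.6543.
Terminal values V(2,·): V(2,0)=231.0164, V(2,1)=144.9620, V(2,2)=50.0050
Node (1,0) S=106.2400: V=(p*·144.9620+(1−p*)·231.0164)/1.17=149.3241; Δ=(144.9620−231.0164)/(154.0480−67.9936)=-1.0000; B=V−Δ·S=255.5641
Node (1,1) S=240.7000: V=(p*·50.0050+(1−p*)·144.9620)/1.17=70.7946; Δ=(50.0050−144.9620)/(349.0150−154.0480)=-0.4870; B=V−Δ·S=188.0254
Node (0,0) S=166.0000: V=(p*·70.7946+(1−p*)·149.3241)/1.17=83.7099; Δ=(70.7946−149.3241)/(240.7000−106.2400)=-0.5840; B=V−Δ·S=180.6599
Each (Δ,B) replicates both successor values, so the strategy is self-financing and V0 is arbitrage-free.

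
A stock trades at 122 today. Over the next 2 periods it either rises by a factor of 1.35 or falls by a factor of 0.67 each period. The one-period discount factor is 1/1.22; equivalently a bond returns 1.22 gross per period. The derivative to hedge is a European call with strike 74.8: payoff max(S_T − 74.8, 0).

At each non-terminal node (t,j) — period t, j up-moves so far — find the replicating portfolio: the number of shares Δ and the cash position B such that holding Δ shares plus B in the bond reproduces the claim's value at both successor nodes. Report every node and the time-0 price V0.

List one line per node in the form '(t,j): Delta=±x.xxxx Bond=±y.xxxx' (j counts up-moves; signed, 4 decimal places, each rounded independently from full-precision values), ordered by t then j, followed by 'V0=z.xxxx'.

Under the risk-neutral measure, an up-move has probability p* = (R−d)/(u−d) = 0.8088 and values discount at R = 1.22.
Terminal payoffs: V(2,0)=0.0000, V(2,1)=35.5490, V(2,2)=147.5450
  t=1,j=0: stock 81.7400 → up 110.3490 (V=35.5490), down 54.7658 (V=0.0000). Price 23.5679; hedge Δ=0.6396, bond B=-28.7100.
  t=1,j=1: stock 164.7000 → up 222.3450 (V=147.5450), down 110.3490 (V=35.5490). Price 103.3885; hedge Δ=1.0000, bond B=-61.3115.
  t=0,j=0: stock 122.0000 → up 164.7000 (V=103.3885), down 81.7400 (V=23.5679). Price 72.2366; hedge Δ=0.9622, bond B=-45.1466.
Self-financing check: at every node Δ·S+B equals the discounted successor values.

(0,0): Delta=0.9622 Bond=-45.1466
(1,0): Delta=0.6396 Bond=-28.7100
(1,1): Delta=1.0000 Bond=-61.3115
V0=72.2366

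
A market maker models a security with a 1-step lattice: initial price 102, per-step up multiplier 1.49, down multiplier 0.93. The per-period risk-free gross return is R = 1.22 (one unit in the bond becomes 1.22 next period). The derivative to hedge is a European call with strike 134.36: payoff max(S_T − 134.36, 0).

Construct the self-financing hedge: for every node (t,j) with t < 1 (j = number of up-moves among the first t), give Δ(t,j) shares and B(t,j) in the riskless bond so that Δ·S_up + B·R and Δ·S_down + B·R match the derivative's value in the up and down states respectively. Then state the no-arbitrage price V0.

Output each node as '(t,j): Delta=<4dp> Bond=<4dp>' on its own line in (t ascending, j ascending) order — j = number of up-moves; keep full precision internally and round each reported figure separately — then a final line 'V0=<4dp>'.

(0,0): Delta=0.3085 Bond=-23.9851
V0=7.4792

Under the risk-neutral measure, an up-move has probability p* = (R−d)/(u−d) = 0.5179 and values discount at R = 1.22.
Terminal values V(1,·): V(1,0)=0.0000, V(1,1)=17.6200
  t=0,j=0: stock 102.0000 → up 151.9800 (V=17.6200), down 94.8600 (V=0.0000). Price 7.4792; hedge Δ=0.3085, bond B=-23.9851.
Self-financing check: at every node Δ·S+B equals the discounted successor values.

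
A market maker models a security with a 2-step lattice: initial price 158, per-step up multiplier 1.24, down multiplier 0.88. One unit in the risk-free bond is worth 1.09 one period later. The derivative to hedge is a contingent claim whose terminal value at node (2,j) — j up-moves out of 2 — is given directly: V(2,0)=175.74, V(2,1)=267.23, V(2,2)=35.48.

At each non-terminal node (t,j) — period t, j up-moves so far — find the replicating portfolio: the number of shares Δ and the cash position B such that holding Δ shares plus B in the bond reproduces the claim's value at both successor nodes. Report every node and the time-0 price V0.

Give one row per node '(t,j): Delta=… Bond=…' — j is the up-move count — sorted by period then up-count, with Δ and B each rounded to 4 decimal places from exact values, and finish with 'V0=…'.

Risk-neutral probability p* = (R−d)/(u−d) = (1.09−0.88)/(1.24−0.88) = 0.5833.
Terminal payoffs: V(2,0)=175.7400, V(2,1)=267.2300, V(2,2)=35.4800
  t=1,j=0: stock 139.0400 → up 172.4096 (V=267.2300), down 122.3552 (V=175.7400). Price 210.1919; hedge Δ=1.8278, bond B=-43.9470.
  t=1,j=1: stock 195.9200 → up 242.9408 (V=35.4800), down 172.4096 (V=267.2300). Price 121.1399; hedge Δ=-3.2858, bond B=764.8899.
  t=0,j=0: stock 158.0000 → up 195.9200 (V=121.1399), down 139.0400 (V=210.1919). Price 145.1788; hedge Δ=-1.5656, bond B=392.5454.
Each (Δ,B) replicates both successor values, so the strategy is self-financing and V0 is arbitrage-free.

(0,0): Delta=-1.5656 Bond=392.5454
(1,0): Delta=1.8278 Bond=-43.9470
(1,1): Delta=-3.2858 Bond=764.8899
V0=145.1788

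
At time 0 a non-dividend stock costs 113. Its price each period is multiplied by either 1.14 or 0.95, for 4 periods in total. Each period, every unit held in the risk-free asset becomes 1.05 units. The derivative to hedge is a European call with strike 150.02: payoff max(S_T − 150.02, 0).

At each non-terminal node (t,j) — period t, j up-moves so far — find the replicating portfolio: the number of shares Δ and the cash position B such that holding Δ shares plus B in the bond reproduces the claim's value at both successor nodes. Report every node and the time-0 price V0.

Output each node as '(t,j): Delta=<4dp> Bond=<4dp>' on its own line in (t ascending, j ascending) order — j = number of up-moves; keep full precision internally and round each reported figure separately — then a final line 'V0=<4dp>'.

(0,0): Delta=0.3295 Bond=-32.6059
(1,0): Delta=0.1112 Bond=-10.7965
(1,1): Delta=0.4933 Bond=-55.3320
(2,0): Delta=0.0000 Bond=0.0000
(2,1): Delta=0.1945 Bond=-21.5390
(2,2): Delta=0.7173 Bond=-91.0022
(3,0): Delta=0.0000 Bond=0.0000
(3,1): Delta=0.0000 Bond=0.0000
(3,2): Delta=0.3404 Bond=-42.9702
(3,3): Delta=1.0000 Bond=-142.8762
V0=4.6285

The replicating-portfolio and risk-neutral prices coincide; use p* = (1.05−0.95)/(1.14−0.95) = 0.5263 for the latter.
Payoff layer (t=4): V(4,0)=0.0000, V(4,1)=0.0000, V(4,2)=0.0000, V(4,3)=9.0237, V(4,4)=40.8325
(3,0): S=96.8834. Δ = (V_up−V_dn)/(S_up−S_dn) = (0.0000−0.0000)/(110.4470−92.0392) = 0.0000. V = [p*·0.0000 + (1−p*)·0.0000]/1.05 = 0.0000. B = V − Δ·S = 0.0000.
(3,1): S=116.2600. Δ = (V_up−V_dn)/(S_up−S_dn) = (0.0000−0.0000)/(132.5365−110.4470) = 0.0000. V = [p*·0.0000 + (1−p*)·0.0000]/1.05 = 0.0000. B = V − Δ·S = 0.0000.
(3,2): S=139.5121. Δ = (V_up−V_dn)/(S_up−S_dn) = (9.0237−0.0000)/(159.0437−132.5365) = 0.3404. V = [p*·9.0237 + (1−p*)·0.0000]/1.05 = 4.5232. B = V − Δ·S = -42.9702.
(3,3): S=167.4145. Δ = (V_up−V_dn)/(S_up−S_dn) = (40.8325−9.0237)/(190.8525−159.0437) = 1.0000. V = [p*·40.8325 + (1−p*)·9.0237]/1.05 = 24.5383. B = V − Δ·S = -142.8762.
(2,0): S=101.9825. Δ = (V_up−V_dn)/(S_up−S_dn) = (0.0000−0.0000)/(116.2600−96.8834) = 0.0000. V = [p*·0.0000 + (1−p*)·0.0000]/1.05 = 0.0000. B = V − Δ·S = 0.0000.
(2,1): S=122.3790. Δ = (V_up−V_dn)/(S_up−S_dn) = (4.5232−0.0000)/(139.5121−116.2600) = 0.1945. V = [p*·4.5232 + (1−p*)·0.0000]/1.05 = 2.2673. B = V − Δ·S = -21.5390.
(2,2): S=146.8548. Δ = (V_up−V_dn)/(S_up−S_dn) = (24.5383−4.5232)/(167.4145−139.5121) = 0.7173. V = [p*·24.5383 + (1−p*)·4.5232]/1.05 = 14.3404. B = V − Δ·S = -91.0022.
(1,0): S=107.3500. Δ = (V_up−V_dn)/(S_up−S_dn) = (2.2673−0.0000)/(122.3790−101.9825) = 0.1112. V = [p*·2.2673 + (1−p*)·0.0000]/1.05 = 1.1365. B = V − Δ·S = -10.7965.
(1,1): S=128.8200. Δ = (V_up−V_dn)/(S_up−S_dn) = (14.3404−2.2673)/(146.8548−122.3790) = 0.4933. V = [p*·14.3404 + (1−p*)·2.2673]/1.05 = 8.2110. B = V − Δ·S = -55.3320.
(0,0): S=113.0000. Δ = (V_up−V_dn)/(S_up−S_dn) = (8.2110−1.1365)/(128.8200−107.3500) = 0.3295. V = [p*·8.2110 + (1−p*)·1.1365]/1.05 = 4.6285. B = V − Δ·S = -32.6059.
Self-financing check: at every node Δ·S+B equals the discounted successor values.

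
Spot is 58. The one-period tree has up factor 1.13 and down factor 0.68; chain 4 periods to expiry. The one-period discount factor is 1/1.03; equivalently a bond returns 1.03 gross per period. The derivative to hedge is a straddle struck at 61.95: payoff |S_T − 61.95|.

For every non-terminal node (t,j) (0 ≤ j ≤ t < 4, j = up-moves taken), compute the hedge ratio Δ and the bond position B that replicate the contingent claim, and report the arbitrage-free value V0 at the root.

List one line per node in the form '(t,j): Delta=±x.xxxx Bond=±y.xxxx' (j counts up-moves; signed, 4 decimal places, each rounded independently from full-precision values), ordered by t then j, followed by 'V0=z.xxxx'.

The replicating-portfolio and risk-neutral prices coincide; use p* = (1.03−0.68)/(1.13−0.68) = 0.7778 for the latter.
Payoff layer (t=4): V(4,0)=49.5488, V(4,1)=41.3421, V(4,2)=27.7046, V(4,3)=5.0421, V(4,4)=32.6175
Node (3,0) S=18.2371: V=(p*·41.3421+(1−p*)·49.5488)/1.03=41.9086; Δ=(41.3421−49.5488)/(20.6079−12.4012)=-1.0000; B=V−Δ·S=60.1456
Node (3,1) S=30.3057: V=(p*·27.7046+(1−p*)·41.3421)/1.03=29.8399; Δ=(27.7046−41.3421)/(34.2454−20.6079)=-1.0000; B=V−Δ·S=60.1456
Node (3,2) S=50.3609: V=(p*·5.0421+(1−p*)·27.7046)/1.03=9.7847; Δ=(5.0421−27.7046)/(56.9079−34.2454)=-1.0000; B=V−Δ·S=60.1456
Node (3,3) S=83.6880: V=(p*·32.6175+(1−p*)·5.0421)/1.03=25.7181; Δ=(32.6175−5.0421)/(94.5675−56.9079)=0.7322; B=V−Δ·S=-35.5604
Node (2,0) S=26.8192: V=(p*·29.8399+(1−p*)·41.9086)/1.03=31.5746; Δ=(29.8399−41.9086)/(30.3057−18.2371)=-1.0000; B=V−Δ·S=58.3938
Node (2,1) S=44.5672: V=(p*·9.7847+(1−p*)·29.8399)/1.03=13.8266; Δ=(9.7847−29.8399)/(50.3609−30.3057)=-1.0000; B=V−Δ·S=58.3938
Node (2,2) S=74.0602: V=(p*·25.7181+(1−p*)·9.7847)/1.03=21.5314; Δ=(25.7181−9.7847)/(83.6880−50.3609)=0.4781; B=V−Δ·S=-13.8761
Node (1,0) S=39.4400: V=(p*·13.8266+(1−p*)·31.5746)/1.03=17.2530; Δ=(13.8266−31.5746)/(44.5672−26.8192)=-1.0000; B=V−Δ·S=56.6930
Node (1,1) S=65.5400: V=(p*·21.5314+(1−p*)·13.8266)/1.03=19.2420; Δ=(21.5314−13.8266)/(74.0602−44.5672)=0.2612; B=V−Δ·S=2.1202
Node (0,0) S=58.0000: V=(p*·19.2420+(1−p*)·17.2530)/1.03=18.2524; Δ=(19.2420−17.2530)/(65.5400−39.4400)=0.0762; B=V−Δ·S=13.8326
Check: Δ(0,0)·S0 + B(0,0) = 18.2524 = V0.

(0,0): Delta=0.0762 Bond=13.8326
(1,0): Delta=-1.0000 Bond=56.6930
(1,1): Delta=0.2612 Bond=2.1202
(2,0): Delta=-1.0000 Bond=58.3938
(2,1): Delta=-1.0000 Bond=58.3938
(2,2): Delta=0.4781 Bond=-13.8761
(3,0): Delta=-1.0000 Bond=60.1456
(3,1): Delta=-1.0000 Bond=60.1456
(3,2): Delta=-1.0000 Bond=60.1456
(3,3): Delta=0.7322 Bond=-35.5604
V0=18.2524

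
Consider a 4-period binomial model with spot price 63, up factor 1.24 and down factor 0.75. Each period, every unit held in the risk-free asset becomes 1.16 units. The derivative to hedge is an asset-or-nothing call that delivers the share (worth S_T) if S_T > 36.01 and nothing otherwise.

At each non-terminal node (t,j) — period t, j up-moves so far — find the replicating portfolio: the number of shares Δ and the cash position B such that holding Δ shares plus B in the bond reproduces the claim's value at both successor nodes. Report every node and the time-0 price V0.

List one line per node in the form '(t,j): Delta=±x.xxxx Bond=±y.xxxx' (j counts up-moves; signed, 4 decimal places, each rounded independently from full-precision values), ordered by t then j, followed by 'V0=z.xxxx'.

(0,0): Delta=1.0446 Bond=-3.0820
(1,0): Delta=1.2779 Bond=-14.5985
(1,1): Delta=1.0171 Bond=-1.4242
(2,0): Delta=2.2635 Bond=-51.8613
(2,1): Delta=1.1616 Bond=-10.1193
(2,2): Delta=1.0000 Bond=0.0000
(3,0): Delta=0.0000 Bond=0.0000
(3,1): Delta=2.5306 Bond=-71.8975
(3,2): Delta=1.0000 Bond=0.0000
(3,3): Delta=1.0000 Bond=0.0000
V0=62.7271

The replicating-portfolio and risk-neutral prices coincide; use p* = (1.16−0.75)/(1.24−0.75) = 0.8367 for the latter.
Terminal payoffs: V(4,0)=0.0000, V(4,1)=0.0000, V(4,2)=54.4887, V(4,3)=90.0880, V(4,4)=148.9455
Node (3,0) S=26.5781: V=(p*·0.0000+(1−p*)·0.0000)/1.16=0.0000; Δ=(0.0000−0.0000)/(32.9569−19.9336)=0.0000; B=V−Δ·S=0.0000
Node (3,1) S=43.9425: V=(p*·54.4887+(1−p*)·0.0000)/1.16=39.3040; Δ=(54.4887−0.0000)/(54.4887−32.9569)=2.5306; B=V−Δ·S=-71.8975
Node (3,2) S=72.6516: V=(p*·90.0880+(1−p*)·54.4887)/1.16=72.6516; Δ=(90.0880−54.4887)/(90.0880−54.4887)=1.0000; B=V−Δ·S=0.0000
Node (3,3) S=120.1173: V=(p*·148.9455+(1−p*)·90.0880)/1.16=120.1173; Δ=(148.9455−90.0880)/(148.9455−90.0880)=1.0000; B=V−Δ·S=0.0000
Node (2,0) S=35.4375: V=(p*·39.3040+(1−p*)·0.0000)/1.16=28.3508; Δ=(39.3040−0.0000)/(43.9425−26.5781)=2.2635; B=V−Δ·S=-51.8613
Node (2,1) S=58.5900: V=(p*·72.6516+(1−p*)·39.3040)/1.16=57.9371; Δ=(72.6516−39.3040)/(72.6516−43.9425)=1.1616; B=V−Δ·S=-10.1193
Node (2,2) S=96.8688: V=(p*·120.1173+(1−p*)·72.6516)/1.16=96.8688; Δ=(120.1173−72.6516)/(120.1173−72.6516)=1.0000; B=V−Δ·S=0.0000
Node (1,0) S=47.2500: V=(p*·57.9371+(1−p*)·28.3508)/1.16=45.7817; Δ=(57.9371−28.3508)/(58.5900−35.4375)=1.2779; B=V−Δ·S=-14.5985
Node (1,1) S=78.1200: V=(p*·96.8688+(1−p*)·57.9371)/1.16=78.0281; Δ=(96.8688−57.9371)/(96.8688−58.5900)=1.0171; B=V−Δ·S=-1.4242
Node (0,0) S=63.0000: V=(p*·78.0281+(1−p*)·45.7817)/1.16=62.7271; Δ=(78.0281−45.7817)/(78.1200−47.2500)=1.0446; B=V−Δ·S=-3.0820
The time-0 hedge costs 62.7271, which is the no-arbitrage price.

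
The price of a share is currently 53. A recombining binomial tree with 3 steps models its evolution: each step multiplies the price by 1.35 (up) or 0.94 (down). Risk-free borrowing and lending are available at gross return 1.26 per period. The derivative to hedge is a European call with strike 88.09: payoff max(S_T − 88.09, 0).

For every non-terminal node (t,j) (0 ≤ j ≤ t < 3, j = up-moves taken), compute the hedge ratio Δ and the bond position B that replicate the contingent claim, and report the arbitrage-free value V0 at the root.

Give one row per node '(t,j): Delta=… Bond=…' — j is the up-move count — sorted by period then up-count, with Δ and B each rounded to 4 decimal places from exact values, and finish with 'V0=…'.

Since d<R<u, set p* = (R−d)/(u−d) = 0.7805; price each node as the discounted p*-expectation of its children.
Terminal values V(3,·): V(3,0)=0.0000, V(3,1)=0.0000, V(3,2)=2.7070, V(3,3)=42.3099
  t=2,j=0: stock 46.8308 → up 63.2216 (V=0.0000), down 44.0210 (V=0.0000). Price 0.0000; hedge Δ=0.0000, bond B=0.0000.
  t=2,j=1: stock 67.2570 → up 90.7970 (V=2.7070), down 63.2216 (V=0.0000). Price 1.6768; hedge Δ=0.0982, bond B=-4.9255.
  t=2,j=2: stock 96.5925 → up 130.3999 (V=42.3099), down 90.7970 (V=2.7070). Price 26.6798; hedge Δ=1.0000, bond B=-69.9127.
  t=1,j=0: stock 49.8200 → up 67.2570 (V=1.6768), down 46.8308 (V=0.0000). Price 1.0387; hedge Δ=0.0821, bond B=-3.0510.
  t=1,j=1: stock 71.5500 → up 96.5925 (V=26.6798), down 67.2570 (V=1.6768). Price 16.8185; hedge Δ=0.8523, bond B=-44.1645.
  t=0,j=0: stock 53.0000 → up 71.5500 (V=16.8185), down 49.8200 (V=1.0387). Price 10.5989; hedge Δ=0.7262, bond B=-27.8885.
Self-financing check: at every node Δ·S+B equals the discounted successor values.

(0,0): Delta=0.7262 Bond=-27.8885
(1,0): Delta=0.0821 Bond=-3.0510
(1,1): Delta=0.8523 Bond=-44.1645
(2,0): Delta=0.0000 Bond=0.0000
(2,1): Delta=0.0982 Bond=-4.9255
(2,2): Delta=1.0000 Bond=-69.9127
V0=10.5989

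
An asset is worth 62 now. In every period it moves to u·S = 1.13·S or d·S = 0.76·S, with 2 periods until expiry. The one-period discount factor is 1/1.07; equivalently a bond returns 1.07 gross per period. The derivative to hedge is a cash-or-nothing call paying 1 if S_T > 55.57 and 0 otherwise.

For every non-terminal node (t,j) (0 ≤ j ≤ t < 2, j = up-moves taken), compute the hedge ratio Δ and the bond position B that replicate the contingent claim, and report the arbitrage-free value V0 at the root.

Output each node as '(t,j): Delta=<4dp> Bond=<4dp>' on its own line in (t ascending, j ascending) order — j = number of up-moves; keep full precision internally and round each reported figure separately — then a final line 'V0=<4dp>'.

(0,0): Delta=0.0341 Bond=-1.5032
(1,0): Delta=0.0000 Bond=0.0000
(1,1): Delta=0.0386 Bond=-1.9197
V0=0.6131

The replicating-portfolio and risk-neutral prices coincide; use p* = (1.07−0.76)/(1.13−0.76) = 0.8378 for the latter.
Terminal payoffs: V(2,0)=0.0000, V(2,1)=0.0000, V(2,2)=1.0000
(1,0): S=47.1200. Δ = (V_up−V_dn)/(S_up−S_dn) = (0.0000−0.0000)/(53.2456−35.8112) = 0.0000. V = [p*·0.0000 + (1−p*)·0.0000]/1.07 = 0.0000. B = V − Δ·S = 0.0000.
(1,1): S=70.0600. Δ = (V_up−V_dn)/(S_up−S_dn) = (1.0000−0.0000)/(79.1678−53.2456) = 0.0386. V = [p*·1.0000 + (1−p*)·0.0000]/1.07 = 0.7830. B = V − Δ·S = -1.9197.
(0,0): S=62.0000. Δ = (V_up−V_dn)/(S_up−S_dn) = (0.7830−0.0000)/(70.0600−47.1200) = 0.0341. V = [p*·0.7830 + (1−p*)·0.0000]/1.07 = 0.6131. B = V − Δ·S = -1.5032.
Root portfolio cost Δ·62+B reproduces V0=0.6131.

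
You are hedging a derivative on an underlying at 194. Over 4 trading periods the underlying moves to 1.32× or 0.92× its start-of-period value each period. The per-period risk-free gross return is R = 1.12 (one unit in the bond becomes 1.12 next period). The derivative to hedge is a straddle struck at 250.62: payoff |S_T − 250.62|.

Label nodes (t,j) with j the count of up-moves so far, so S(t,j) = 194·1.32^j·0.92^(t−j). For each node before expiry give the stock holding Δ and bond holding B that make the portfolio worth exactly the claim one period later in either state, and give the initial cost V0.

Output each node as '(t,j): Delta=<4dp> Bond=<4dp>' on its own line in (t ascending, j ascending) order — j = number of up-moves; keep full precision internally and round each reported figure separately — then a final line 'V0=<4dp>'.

(0,0): Delta=0.5091 Bond=-38.9009
(1,0): Delta=0.0908 Bond=31.1011
(1,1): Delta=0.8007 Bond=-118.2392
(2,0): Delta=-0.5176 Bond=134.7296
(2,1): Delta=0.5148 Bond=-65.0631
(2,2): Delta=1.0000 Bond=-199.7927
(3,0): Delta=-1.0000 Bond=223.7679
(3,1): Delta=-0.1814 Bond=78.0264
(3,2): Delta=1.0000 Bond=-223.7679
(3,3): Delta=1.0000 Bond=-223.7679
V0=59.8687

Since d<R<u, set p* = (R−d)/(u−d) = 0.5000; price each node as the discounted p*-expectation of its children.
Terminal values V(4,·): V(4,0)=111.6398, V(4,1)=51.2136, V(4,2)=35.4849, V(4,3)=159.8783, V(4,4)=338.3558
Node (3,0) S=151.0655: V=(p*·51.2136+(1−p*)·111.6398)/1.12=72.7024; Δ=(51.2136−111.6398)/(199.4064−138.9802)=-1.0000; B=V−Δ·S=223.7679
Node (3,1) S=216.7461: V=(p*·35.4849+(1−p*)·51.2136)/1.12=38.7047; Δ=(35.4849−51.2136)/(286.1049−199.4064)=-0.1814; B=V−Δ·S=78.0264
Node (3,2) S=310.9836: V=(p*·159.8783+(1−p*)·35.4849)/1.12=87.2157; Δ=(159.8783−35.4849)/(410.4983−286.1049)=1.0000; B=V−Δ·S=-223.7679
Node (3,3) S=446.1938: V=(p*·338.3558+(1−p*)·159.8783)/1.12=222.4259; Δ=(338.3558−159.8783)/(588.9758−410.4983)=1.0000; B=V−Δ·S=-223.7679
Node (2,0) S=164.2016: V=(p*·38.7047+(1−p*)·72.7024)/1.12=49.7353; Δ=(38.7047−72.7024)/(216.7461−151.0655)=-0.5176; B=V−Δ·S=134.7296
Node (2,1) S=235.5936: V=(p*·87.2157+(1−p*)·38.7047)/1.12=56.2144; Δ=(87.2157−38.7047)/(310.9836−216.7461)=0.5148; B=V−Δ·S=-65.0631
Node (2,2) S=338.0256: V=(p*·222.4259+(1−p*)·87.2157)/1.12=138.2329; Δ=(222.4259−87.2157)/(446.1938−310.9836)=1.0000; B=V−Δ·S=-199.7927
Node (1,0) S=178.4800: V=(p*·56.2144+(1−p*)·49.7353)/1.12=47.2990; Δ=(56.2144−49.7353)/(235.5936−164.2016)=0.0908; B=V−Δ·S=31.1011
Node (1,1) S=256.0800: V=(p*·138.2329+(1−p*)·56.2144)/1.12=86.8068; Δ=(138.2329−56.2144)/(338.0256−235.5936)=0.8007; B=V−Δ·S=-118.2392
Node (0,0) S=194.0000: V=(p*·86.8068+(1−p*)·47.2990)/1.12=59.8687; Δ=(86.8068−47.2990)/(256.0800−178.4800)=0.5091; B=V−Δ·S=-38.9009
The time-0 hedge costs 59.8687, which is the no-arbitrage price.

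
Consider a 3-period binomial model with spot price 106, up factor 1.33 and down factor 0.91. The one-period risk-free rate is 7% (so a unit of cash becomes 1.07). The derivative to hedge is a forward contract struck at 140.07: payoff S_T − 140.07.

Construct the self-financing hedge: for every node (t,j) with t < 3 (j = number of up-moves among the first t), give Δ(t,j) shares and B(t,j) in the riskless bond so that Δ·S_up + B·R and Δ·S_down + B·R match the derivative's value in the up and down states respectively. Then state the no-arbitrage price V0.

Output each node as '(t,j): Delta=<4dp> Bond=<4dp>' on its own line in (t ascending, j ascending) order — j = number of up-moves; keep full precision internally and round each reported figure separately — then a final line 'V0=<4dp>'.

Under the risk-neutral measure, an up-move has probability p* = (R−d)/(u−d) = 0.3810 and values discount at R = 1.07.
At expiry t=3: V(3,0)=-60.1915, V(3,1)=-23.3245, V(3,2)=30.5581, V(3,3)=109.3095
  t=2,j=0: stock 87.7786 → up 116.7455 (V=-23.3245), down 79.8785 (V=-60.1915). Price -43.1279; hedge Δ=1.0000, bond B=-130.9065.
  t=2,j=1: stock 128.2918 → up 170.6281 (V=30.5581), down 116.7455 (V=-23.3245). Price -2.6147; hedge Δ=1.0000, bond B=-130.9065.
  t=2,j=2: stock 187.5034 → up 249.3795 (V=109.3095), down 170.6281 (V=30.5581). Price 56.5969; hedge Δ=1.0000, bond B=-130.9065.
  t=1,j=0: stock 96.4600 → up 128.2918 (V=-2.6147), down 87.7786 (V=-43.1279). Price -25.8826; hedge Δ=1.0000, bond B=-122.3426.
  t=1,j=1: stock 140.9800 → up 187.5034 (V=56.5969), down 128.2918 (V=-2.6147). Price 18.6374; hedge Δ=1.0000, bond B=-122.3426.
  t=0,j=0: stock 106.0000 → up 140.9800 (V=18.6374), down 96.4600 (V=-25.8826). Price -8.3388; hedge Δ=1.0000, bond B=-114.3388.
Root portfolio cost Δ·106+B reproduces V0=-8.3388.

(0,0): Delta=1.0000 Bond=-114.3388
(1,0): Delta=1.0000 Bond=-122.3426
(1,1): Delta=1.0000 Bond=-122.3426
(2,0): Delta=1.0000 Bond=-130.9065
(2,1): Delta=1.0000 Bond=-130.9065
(2,2): Delta=1.0000 Bond=-130.9065
V0=-8.3388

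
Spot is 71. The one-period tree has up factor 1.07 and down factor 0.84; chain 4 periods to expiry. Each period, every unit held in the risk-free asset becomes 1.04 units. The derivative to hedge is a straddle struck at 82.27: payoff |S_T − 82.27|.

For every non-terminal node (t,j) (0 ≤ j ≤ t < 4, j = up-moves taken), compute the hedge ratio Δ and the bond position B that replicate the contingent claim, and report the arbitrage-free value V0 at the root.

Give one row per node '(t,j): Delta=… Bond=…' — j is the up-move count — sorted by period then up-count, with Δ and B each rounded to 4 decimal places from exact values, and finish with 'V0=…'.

The replicating-portfolio and risk-neutral prices coincide; use p* = (1.04−0.84)/(1.07−0.84) = 0.8696 for the latter.
At expiry t=4: V(4,0)=46.9211, V(4,1)=37.2423, V(4,2)=24.9133, V(4,3)=9.2084, V(4,4)=10.7965
  t=3,j=0: stock 42.0820 → up 45.0277 (V=37.2423), down 35.3489 (V=46.9211). Price 37.0238; hedge Δ=-1.0000, bond B=79.1058.
  t=3,j=1: stock 53.6044 → up 57.3567 (V=24.9133), down 45.0277 (V=37.2423). Price 25.5013; hedge Δ=-1.0000, bond B=79.1058.
  t=3,j=2: stock 68.2818 → up 73.0616 (V=9.2084), down 57.3567 (V=24.9133). Price 10.8239; hedge Δ=-1.0000, bond B=79.1058.
  t=3,j=3: stock 86.9781 → up 93.0665 (V=10.7965), down 73.0616 (V=9.2084). Price 10.1821; hedge Δ=0.0794, bond B=3.2774.
  t=2,j=0: stock 50.0976 → up 53.6044 (V=25.5013), down 42.0820 (V=37.0238). Price 25.9656; hedge Δ=-1.0000, bond B=76.0632.
  t=2,j=1: stock 63.8148 → up 68.2818 (V=10.8239), down 53.6044 (V=25.5013). Price 12.2484; hedge Δ=-1.0000, bond B=76.0632.
  t=2,j=2: stock 81.2879 → up 86.9781 (V=10.1821), down 68.2818 (V=10.8239). Price 9.8710; hedge Δ=-0.0343, bond B=12.6616.
  t=1,j=0: stock 59.6400 → up 63.8148 (V=12.2484), down 50.0976 (V=25.9656). Price 13.4977; hedge Δ=-1.0000, bond B=73.1377.
  t=1,j=1: stock 75.9700 → up 81.2879 (V=9.8710), down 63.8148 (V=12.2484). Price 9.7895; hedge Δ=-0.1361, bond B=20.1263.
  t=0,j=0: stock 71.0000 → up 75.9700 (V=9.7895), down 59.6400 (V=13.4977). Price 9.8781; hedge Δ=-0.2271, bond B=26.0008.
Self-financing check: at every node Δ·S+B equals the discounted successor values.

(0,0): Delta=-0.2271 Bond=26.0008
(1,0): Delta=-1.0000 Bond=73.1377
(1,1): Delta=-0.1361 Bond=20.1263
(2,0): Delta=-1.0000 Bond=76.0632
(2,1): Delta=-1.0000 Bond=76.0632
(2,2): Delta=-0.0343 Bond=12.6616
(3,0): Delta=-1.0000 Bond=79.1058
(3,1): Delta=-1.0000 Bond=79.1058
(3,2): Delta=-1.0000 Bond=79.1058
(3,3): Delta=0.0794 Bond=3.2774
V0=9.8781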